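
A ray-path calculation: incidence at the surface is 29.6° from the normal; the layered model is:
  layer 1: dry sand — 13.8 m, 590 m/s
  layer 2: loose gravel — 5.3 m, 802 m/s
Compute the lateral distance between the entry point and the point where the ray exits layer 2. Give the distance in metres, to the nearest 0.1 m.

Apply Snell's law at each interface; in layer i the horizontal offset is hᵢ·tan θᵢ.
Layer 1: θ = 29.60°; offset = 13.8·tan 29.60° = 7.839 m.
Layer 2: sin θ = 802·sin 29.6°/590 = 0.6714, θ = 42.18°; offset = 5.3·tan 42.18° = 4.802 m.
Σ offsets = 12.641 m.

12.6 m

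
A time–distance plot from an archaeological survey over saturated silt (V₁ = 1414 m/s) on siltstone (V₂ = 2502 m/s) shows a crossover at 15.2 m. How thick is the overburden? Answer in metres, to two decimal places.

4.01 m

h = (x_cross/2)·√((V₂−V₁)/(V₂+V₁)).
(V₂−V₁)/(V₂+V₁) = (2502−1414)/(2502+1414) = 0.2778; √ = 0.5271.
h = (15.2/2)·0.5271 = 4.01 m.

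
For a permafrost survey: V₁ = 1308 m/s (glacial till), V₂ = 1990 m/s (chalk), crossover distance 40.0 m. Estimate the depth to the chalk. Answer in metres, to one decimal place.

x_cross = 2h·√((V₂+V₁)/(V₂−V₁)) → h = x_cross / (2·√((V₂+V₁)/(V₂−V₁))).
√((V₂+V₁)/(V₂−V₁)) = √((1990+1308)/(1990−1308)) = 2.1990.
h = 40.0 / (2·2.1990) = 9.09 m.

9.1 m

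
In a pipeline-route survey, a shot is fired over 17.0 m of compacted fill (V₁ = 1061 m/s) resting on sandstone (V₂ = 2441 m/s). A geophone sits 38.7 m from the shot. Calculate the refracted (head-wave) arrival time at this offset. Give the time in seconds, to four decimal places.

0.0447 s

θ_c = arcsin(V₁/V₂) = arcsin(1061/2441) = 25.76°, cos θ_c = 0.9006.
Intercept time tᵢ = 2h cos θ_c / V₁ = 2·17.0·0.9006/1061 = 0.02886 s.
t = x/V₂ + tᵢ = 38.7/2441 + 0.02886 = 0.04471 s.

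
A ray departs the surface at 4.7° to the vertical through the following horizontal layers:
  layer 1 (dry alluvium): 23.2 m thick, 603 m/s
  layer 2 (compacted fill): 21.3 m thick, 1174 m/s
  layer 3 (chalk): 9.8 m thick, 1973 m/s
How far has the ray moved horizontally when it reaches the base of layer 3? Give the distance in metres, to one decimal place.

8.1 m

Ray parameter p = sin 4.7° / 603 m/s = 1.3588e-04 s/m.
Layer 1: θ = 4.70°; offset = 23.2·tan 4.70° = 1.907 m.
Layer 2: sin θ = p·1174 = 0.1595 → θ = 9.18°; offset = 21.3·tan 9.18° = 3.442 m.
Layer 3: sin θ = p·1973 = 0.2681 → θ = 15.55°; offset = 9.8·tan 15.55° = 2.727 m.
Σ offsets = 8.077 m.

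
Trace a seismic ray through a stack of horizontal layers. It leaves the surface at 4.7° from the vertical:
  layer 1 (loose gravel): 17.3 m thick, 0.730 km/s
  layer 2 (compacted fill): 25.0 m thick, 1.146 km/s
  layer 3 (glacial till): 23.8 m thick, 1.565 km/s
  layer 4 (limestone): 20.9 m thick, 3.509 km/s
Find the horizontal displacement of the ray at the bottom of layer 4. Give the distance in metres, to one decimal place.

Ray parameter p = sin 4.7° / 0.730 km/s = 1.1224e-01 s/km.
Layer 1: θ = 4.70°; offset = 17.3·tan 4.70° = 1.422 m.
Layer 2: sin θ = p·1.146 = 0.1286 → θ = 7.39°; offset = 25.0·tan 7.39° = 3.243 m.
Layer 3: sin θ = p·1.565 = 0.1757 → θ = 10.12°; offset = 23.8·tan 10.12° = 4.247 m.
Layer 4: sin θ = p·3.509 = 0.3939 → θ = 23.20°; offset = 20.9·tan 23.20° = 8.956 m.
Summing the layer offsets gives 17.868 m.

17.9 m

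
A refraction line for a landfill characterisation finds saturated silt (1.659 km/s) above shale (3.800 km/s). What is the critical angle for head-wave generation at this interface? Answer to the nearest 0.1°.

At critical incidence the refracted ray runs along the interface (θ₂ = 90°), so sin θ_c = V₁/V₂.
θ_c = arcsin(1.659/3.800) = arcsin 0.4366 = 25.89°.

25.9°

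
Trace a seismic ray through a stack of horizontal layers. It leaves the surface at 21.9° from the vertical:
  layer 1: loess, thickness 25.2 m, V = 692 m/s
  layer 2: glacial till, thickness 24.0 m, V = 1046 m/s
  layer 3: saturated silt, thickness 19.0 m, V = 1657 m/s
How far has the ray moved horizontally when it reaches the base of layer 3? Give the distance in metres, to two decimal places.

64.24 m

p = sin θ₁/V₁ = sin 21.9°/692 = 5.3900e-04 s/m is conserved through the stack.
Layer 1: θ = 21.90°; offset = 25.2·tan 21.90° = 10.1303 m.
Layer 2: sin θ = p·1046 = 0.5638 → θ = 34.32°; offset = 24.0·tan 34.32° = 16.3831 m.
Layer 3: sin θ = p·1657 = 0.8931 → θ = 63.27°; offset = 19.0·tan 63.27° = 37.7252 m.
Total horizontal offset = 64.2387 m.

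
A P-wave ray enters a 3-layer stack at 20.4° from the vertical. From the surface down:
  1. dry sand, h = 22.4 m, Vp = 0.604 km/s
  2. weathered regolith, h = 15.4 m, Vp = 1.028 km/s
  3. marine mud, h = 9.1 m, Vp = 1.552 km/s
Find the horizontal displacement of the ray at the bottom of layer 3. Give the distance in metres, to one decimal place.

Apply Snell's law at each interface; in layer i the horizontal offset is hᵢ·tan θᵢ.
Layer 1: θ = 20.40°; offset = 22.4·tan 20.40° = 8.330 m.
Layer 2: sin θ = 1.028·sin 20.4°/0.604 = 0.5933, θ = 36.39°; offset = 15.4·tan 36.39° = 11.349 m.
Layer 3: sin θ = 1.552·sin 20.4°/0.604 = 0.8957, θ = 63.59°; offset = 9.1·tan 63.59° = 18.327 m.
Σ offsets = 38.007 m.

38.0 m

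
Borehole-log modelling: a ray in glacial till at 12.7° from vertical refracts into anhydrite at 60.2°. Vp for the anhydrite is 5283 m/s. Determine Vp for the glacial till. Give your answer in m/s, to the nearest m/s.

Snell's law: sin 12.7°/V₁ = sin 60.2°/V₂.
V₁ = V₂·sin 12.7°/sin 60.2° = 5283 × 0.2533 = 1338.43 m/s.

1338 m/s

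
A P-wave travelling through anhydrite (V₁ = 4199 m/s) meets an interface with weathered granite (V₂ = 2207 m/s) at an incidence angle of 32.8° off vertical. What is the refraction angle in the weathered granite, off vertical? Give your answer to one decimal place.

16.5°

sin θ₁/V₁ = sin θ₂/V₂ ⇒ sin θ₂ = 2207·sin 32.8°/4199 = 2207·0.5417/4199 = 0.2847.
θ₂ = sin⁻¹(0.2847) = 16.54° (from vertical).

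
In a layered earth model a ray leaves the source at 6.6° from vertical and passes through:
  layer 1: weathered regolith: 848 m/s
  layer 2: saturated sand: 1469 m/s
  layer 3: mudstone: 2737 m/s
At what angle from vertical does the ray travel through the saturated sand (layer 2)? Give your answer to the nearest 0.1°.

11.5°

Ray parameter p = sin 6.6° / 848 = 1.3554e-04 s/m.
sin θ_2 = p·V_2 = 1.3554e-04 × 1469 = 0.1991.
θ_2 = 11.48° from the vertical.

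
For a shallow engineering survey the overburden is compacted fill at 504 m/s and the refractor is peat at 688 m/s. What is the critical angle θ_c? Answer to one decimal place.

At critical incidence the refracted ray runs along the interface (θ₂ = 90°), so sin θ_c = V₁/V₂.
θ_c = arcsin(504/688) = arcsin 0.7326 = 47.10°.

47.1°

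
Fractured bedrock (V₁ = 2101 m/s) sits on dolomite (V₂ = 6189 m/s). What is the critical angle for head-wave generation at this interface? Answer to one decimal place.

19.8°

At critical incidence the refracted ray runs along the interface (θ₂ = 90°), so sin θ_c = V₁/V₂.
θ_c = arcsin(2101/6189) = arcsin 0.3395 = 19.84°.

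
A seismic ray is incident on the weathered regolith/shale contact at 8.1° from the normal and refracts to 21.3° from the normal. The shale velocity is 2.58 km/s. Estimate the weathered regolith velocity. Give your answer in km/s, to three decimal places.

sin 8.1° = 0.1409; sin 21.3° = 0.3633.
V₁ = V₂·(sin θ₁/sin θ₂) = 2.58·(0.1409/0.3633) = 1.001 km/s.

1.001 km/s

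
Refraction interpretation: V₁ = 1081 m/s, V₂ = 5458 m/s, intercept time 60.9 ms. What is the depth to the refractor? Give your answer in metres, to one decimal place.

h = tᵢ·V₁·V₂ / (2·√(V₂²−V₁²)).
√(V₂²−V₁²) = √(5458² − 1081²) = 5349.9 m/s.
h = 0.0609 s × 1081 × 5458 / (2 × 5349.9) = 33.58 m.

33.6 m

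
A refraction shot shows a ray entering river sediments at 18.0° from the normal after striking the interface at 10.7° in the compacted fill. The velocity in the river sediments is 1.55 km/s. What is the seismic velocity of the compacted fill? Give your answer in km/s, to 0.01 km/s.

0.93 km/s

Snell's law: sin 10.7°/V₁ = sin 18.0°/V₂.
V₁ = V₂·sin 10.7°/sin 18.0° = 1.55 × 0.6008 = 0.93 km/s.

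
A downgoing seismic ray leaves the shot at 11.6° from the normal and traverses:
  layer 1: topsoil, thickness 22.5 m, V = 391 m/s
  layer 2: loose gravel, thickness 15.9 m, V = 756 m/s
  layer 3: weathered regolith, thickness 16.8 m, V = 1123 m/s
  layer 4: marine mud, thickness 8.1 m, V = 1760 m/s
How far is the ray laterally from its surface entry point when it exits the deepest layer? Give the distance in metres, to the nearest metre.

40 m

Apply Snell's law at each interface; in layer i the horizontal offset is hᵢ·tan θᵢ.
Layer 1: θ = 11.60°; offset = 22.5·tan 11.60° = 4.619 m.
Layer 2: sin θ = 756·sin 11.6°/391 = 0.3888, θ = 22.88°; offset = 15.9·tan 22.88° = 6.710 m.
Layer 3: sin θ = 1123·sin 11.6°/391 = 0.5775, θ = 35.28°; offset = 16.8·tan 35.28° = 11.885 m.
Layer 4: sin θ = 1760·sin 11.6°/391 = 0.9051, θ = 64.84°; offset = 8.1·tan 64.84° = 17.243 m.
Σ offsets = 40.456 m.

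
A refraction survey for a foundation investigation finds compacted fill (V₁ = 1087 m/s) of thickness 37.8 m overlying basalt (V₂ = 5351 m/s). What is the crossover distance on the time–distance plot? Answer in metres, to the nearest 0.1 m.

92.9 m

θ_c = arcsin(1087/5351) = 11.72°, so cos θ_c = 0.9791 and tᵢ = 2h cos θ_c/V₁ = 0.0681 s.
At crossover x/V₁ = x/V₂ + tᵢ ⇒ x = tᵢ/(1/V₁ − 1/V₂) = 0.06810/(9.1996e-04 − 1.8688e-04) = 92.89 m.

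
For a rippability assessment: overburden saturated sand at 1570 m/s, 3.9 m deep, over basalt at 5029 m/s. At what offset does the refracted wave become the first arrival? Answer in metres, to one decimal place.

x_cross = 2h·√((V₂+V₁)/(V₂−V₁)).
(V₂+V₁)/(V₂−V₁) = (5029+1570)/(5029−1570) = 1.9078; √ = 1.3812.
x_cross = 2·3.9·1.3812 = 10.77 m.

10.8 m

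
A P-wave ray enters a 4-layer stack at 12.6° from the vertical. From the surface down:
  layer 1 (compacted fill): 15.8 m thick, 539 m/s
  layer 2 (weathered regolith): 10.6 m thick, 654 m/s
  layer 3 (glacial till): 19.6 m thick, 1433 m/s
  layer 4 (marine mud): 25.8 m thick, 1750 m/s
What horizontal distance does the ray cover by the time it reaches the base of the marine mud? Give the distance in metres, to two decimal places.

46.28 m

Ray parameter p = sin 12.6° / 539 m/s = 4.0472e-04 s/m.
Layer 1: θ = 12.60°; offset = 15.8·tan 12.60° = 3.5317 m.
Layer 2: sin θ = p·654 = 0.2647 → θ = 15.35°; offset = 10.6·tan 15.35° = 2.9094 m.
Layer 3: sin θ = p·1433 = 0.5800 → θ = 35.45°; offset = 19.6·tan 35.45° = 13.9536 m.
Layer 4: sin θ = p·1750 = 0.7083 → θ = 45.09°; offset = 25.8·tan 45.09° = 25.8842 m.
Σ offsets = 46.2790 m.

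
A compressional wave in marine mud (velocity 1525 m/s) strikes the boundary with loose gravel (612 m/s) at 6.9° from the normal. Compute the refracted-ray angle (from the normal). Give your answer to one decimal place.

2.8°

Snell's law: sin θ₂ = (V₂/V₁)·sin θ₁ = (612/1525)·sin 6.9° = 0.0482.
θ₂ = arcsin 0.0482 = 2.76° from the normal.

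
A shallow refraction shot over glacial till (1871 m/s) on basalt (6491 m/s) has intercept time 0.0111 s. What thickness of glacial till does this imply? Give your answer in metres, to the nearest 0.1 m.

10.8 m

θ_c = arcsin(1871/6491) = 16.75°; cos θ_c = 0.9576.
tᵢ = 2h cos θ_c/V₁ ⇒ h = tᵢ·V₁/(2 cos θ_c) = 0.0111·1871/(2·0.9576) = 10.84 m.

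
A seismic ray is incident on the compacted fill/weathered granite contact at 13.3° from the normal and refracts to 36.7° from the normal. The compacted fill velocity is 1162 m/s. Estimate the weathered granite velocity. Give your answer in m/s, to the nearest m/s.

3019 m/s

Snell's law: sin 13.3°/V₁ = sin 36.7°/V₂.
V₂ = V₁·sin 36.7°/sin 13.3° = 1162 × 2.5978 = 3018.65 m/s.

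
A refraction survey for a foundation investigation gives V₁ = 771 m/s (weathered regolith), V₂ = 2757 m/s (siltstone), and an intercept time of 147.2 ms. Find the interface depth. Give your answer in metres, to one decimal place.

θ_c = arcsin(771/2757) = 16.24°; cos θ_c = 0.9601.
tᵢ = 2h cos θ_c/V₁ ⇒ h = tᵢ·V₁/(2 cos θ_c) = 0.1472·771/(2·0.9601) = 59.10 m.

59.1 m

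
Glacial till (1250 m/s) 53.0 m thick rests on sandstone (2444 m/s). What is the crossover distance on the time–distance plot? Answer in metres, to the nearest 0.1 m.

186.4 m

x_cross = 2h·√((V₂+V₁)/(V₂−V₁)).
(V₂+V₁)/(V₂−V₁) = (2444+1250)/(2444−1250) = 3.0938; √ = 1.7589.
x_cross = 2·53.0·1.7589 = 186.45 m.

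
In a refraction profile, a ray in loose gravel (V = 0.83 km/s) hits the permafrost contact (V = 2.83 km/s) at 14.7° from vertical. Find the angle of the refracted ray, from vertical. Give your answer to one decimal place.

Snell's law: sin θ₂ = (V₂/V₁)·sin θ₁ = (2.83/0.83)·sin 14.7° = 0.8652.
θ₂ = sin⁻¹(0.8652) = 59.91° (from vertical).

59.9°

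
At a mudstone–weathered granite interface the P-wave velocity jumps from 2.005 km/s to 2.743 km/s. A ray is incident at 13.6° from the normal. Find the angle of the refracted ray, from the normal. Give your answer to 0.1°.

18.8°

Snell's law: sin θ₂ = (V₂/V₁)·sin θ₁ = (2.743/2.005)·sin 13.6° = 0.3217.
θ₂ = arcsin 0.3217 = 18.77° from the normal.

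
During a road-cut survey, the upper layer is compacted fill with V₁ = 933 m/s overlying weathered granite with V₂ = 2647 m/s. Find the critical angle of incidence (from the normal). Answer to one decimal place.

20.6°

Critical incidence: sin θ_c = V₁/V₂ = 933/2647 = 0.3525.
θ_c = arcsin 0.3525 = 20.64°.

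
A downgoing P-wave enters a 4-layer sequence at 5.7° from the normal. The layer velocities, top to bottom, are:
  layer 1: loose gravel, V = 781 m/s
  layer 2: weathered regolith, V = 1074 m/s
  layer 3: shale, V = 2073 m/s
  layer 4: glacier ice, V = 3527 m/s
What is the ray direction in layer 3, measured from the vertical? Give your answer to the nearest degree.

15°

Snell's law across each interface conserves sin θ / V, so sin θ_3 = V_3·sin θ₁/V₁.
sin θ_3 = 2073 × sin 5.7° / 781 = 0.2636.
θ_3 = 15.29° from the vertical.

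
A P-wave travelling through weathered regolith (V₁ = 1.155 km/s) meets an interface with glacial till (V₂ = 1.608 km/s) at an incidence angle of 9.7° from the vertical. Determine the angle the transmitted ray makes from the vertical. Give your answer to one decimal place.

sin θ₁/V₁ = sin θ₂/V₂ ⇒ sin θ₂ = 1.608·sin 9.7°/1.155 = 1.608·0.1685/1.155 = 0.2346.
θ₂ = sin⁻¹(0.2346) = 13.57° (from vertical).

13.6°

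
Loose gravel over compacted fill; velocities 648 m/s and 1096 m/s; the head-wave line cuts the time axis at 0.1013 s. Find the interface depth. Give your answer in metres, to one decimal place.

40.7 m

θ_c = arcsin(648/1096) = 36.25°; cos θ_c = 0.8065.
tᵢ = 2h cos θ_c/V₁ ⇒ h = tᵢ·V₁/(2 cos θ_c) = 0.1013·648/(2·0.8065) = 40.70 m.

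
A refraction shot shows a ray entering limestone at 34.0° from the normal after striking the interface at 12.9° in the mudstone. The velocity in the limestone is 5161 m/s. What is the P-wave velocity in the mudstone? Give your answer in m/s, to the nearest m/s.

2060 m/s

sin 12.9° = 0.2233; sin 34.0° = 0.5592.
V₁ = V₂·(sin θ₁/sin θ₂) = 5161·(0.2233/0.5592) = 2060.46 m/s.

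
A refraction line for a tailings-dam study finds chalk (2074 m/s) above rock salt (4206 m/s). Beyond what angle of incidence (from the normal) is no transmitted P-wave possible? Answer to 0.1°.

29.5°

Critical incidence: sin θ_c = V₁/V₂ = 2074/4206 = 0.4931.
θ_c = arcsin 0.4931 = 29.54°.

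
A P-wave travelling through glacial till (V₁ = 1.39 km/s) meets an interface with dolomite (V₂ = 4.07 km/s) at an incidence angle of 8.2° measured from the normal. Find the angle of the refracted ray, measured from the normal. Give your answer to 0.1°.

24.7°

sin θ₁/V₁ = sin θ₂/V₂ ⇒ sin θ₂ = 4.07·sin 8.2°/1.39 = 4.07·0.1426/1.39 = 0.4176.
θ₂ = sin⁻¹(0.4176) = 24.68° (from vertical).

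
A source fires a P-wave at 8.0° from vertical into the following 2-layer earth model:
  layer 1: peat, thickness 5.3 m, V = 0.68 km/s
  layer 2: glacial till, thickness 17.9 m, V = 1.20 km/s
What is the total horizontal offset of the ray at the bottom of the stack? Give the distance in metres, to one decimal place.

5.3 m

Apply Snell's law at each interface; in layer i the horizontal offset is hᵢ·tan θᵢ.
Layer 1: θ = 8.00°; offset = 5.3·tan 8.00° = 0.745 m.
Layer 2: sin θ = 1.20·sin 8.0°/0.68 = 0.2456, θ = 14.22°; offset = 17.9·tan 14.22° = 4.535 m.
Total horizontal offset = 5.280 m.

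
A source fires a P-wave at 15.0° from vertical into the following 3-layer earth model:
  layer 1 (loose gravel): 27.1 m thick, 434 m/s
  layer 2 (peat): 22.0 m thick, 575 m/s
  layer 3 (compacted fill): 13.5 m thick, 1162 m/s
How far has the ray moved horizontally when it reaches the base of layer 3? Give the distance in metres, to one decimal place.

Apply Snell's law at each interface; in layer i the horizontal offset is hᵢ·tan θᵢ.
Layer 1: θ = 15.00°; offset = 27.1·tan 15.00° = 7.261 m.
Layer 2: sin θ = 575·sin 15.0°/434 = 0.3429, θ = 20.05°; offset = 22.0·tan 20.05° = 8.031 m.
Layer 3: sin θ = 1162·sin 15.0°/434 = 0.6930, θ = 43.87°; offset = 13.5·tan 43.87° = 12.976 m.
Σ offsets = 28.268 m.

28.3 m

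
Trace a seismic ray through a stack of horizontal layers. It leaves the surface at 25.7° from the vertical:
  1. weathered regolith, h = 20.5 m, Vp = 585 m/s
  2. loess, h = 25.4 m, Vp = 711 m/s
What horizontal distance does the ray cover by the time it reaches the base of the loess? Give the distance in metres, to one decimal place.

Ray parameter p = sin 25.7° / 585 m/s = 7.4130e-04 s/m.
Layer 1: θ = 25.70°; offset = 20.5·tan 25.70° = 9.866 m.
Layer 2: sin θ = p·711 = 0.5271 → θ = 31.81°; offset = 25.4·tan 31.81° = 15.753 m.
Σ offsets = 25.619 m.

25.6 m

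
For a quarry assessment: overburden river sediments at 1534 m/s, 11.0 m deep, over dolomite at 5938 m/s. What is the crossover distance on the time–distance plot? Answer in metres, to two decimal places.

x_cross = 2h·√((V₂+V₁)/(V₂−V₁)).
(V₂+V₁)/(V₂−V₁) = (5938+1534)/(5938−1534) = 1.6966; √ = 1.3026.
x_cross = 2·11.0·1.3026 = 28.66 m.

28.66 m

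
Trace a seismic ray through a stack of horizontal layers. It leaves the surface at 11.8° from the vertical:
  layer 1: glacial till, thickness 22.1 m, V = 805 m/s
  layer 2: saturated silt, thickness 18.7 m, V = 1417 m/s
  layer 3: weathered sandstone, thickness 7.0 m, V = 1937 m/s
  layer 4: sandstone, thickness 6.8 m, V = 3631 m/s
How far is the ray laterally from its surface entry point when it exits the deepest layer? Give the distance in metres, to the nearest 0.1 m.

32.0 m

Apply Snell's law at each interface; in layer i the horizontal offset is hᵢ·tan θᵢ.
Layer 1: θ = 11.80°; offset = 22.1·tan 11.80° = 4.617 m.
Layer 2: sin θ = 1417·sin 11.8°/805 = 0.3600, θ = 21.10°; offset = 18.7·tan 21.10° = 7.215 m.
Layer 3: sin θ = 1937·sin 11.8°/805 = 0.4921, θ = 29.48°; offset = 7.0·tan 29.48° = 3.957 m.
Layer 4: sin θ = 3631·sin 11.8°/805 = 0.9224, θ = 67.28°; offset = 6.8·tan 67.28° = 16.239 m.
Σ offsets = 32.027 m.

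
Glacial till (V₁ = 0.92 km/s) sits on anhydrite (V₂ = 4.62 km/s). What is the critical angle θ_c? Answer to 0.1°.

Critical incidence: sin θ_c = V₁/V₂ = 0.92/4.62 = 0.1991.
θ_c = arcsin 0.1991 = 11.49°.

11.5°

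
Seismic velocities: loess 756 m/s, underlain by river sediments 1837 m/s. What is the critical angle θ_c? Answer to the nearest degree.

Critical incidence: sin θ_c = V₁/V₂ = 756/1837 = 0.4115.
θ_c = arcsin 0.4115 = 24.30°.

24°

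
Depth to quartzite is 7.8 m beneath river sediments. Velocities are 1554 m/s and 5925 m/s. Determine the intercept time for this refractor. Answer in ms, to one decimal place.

θ_c = arcsin(V₁/V₂) = arcsin(1554/5925) = 15.21°; cos θ_c = 0.9650.
tᵢ = 2h·cos θ_c / V₁ = 2·7.8·0.9650 / 1554 = 0.00969 s.

9.7 ms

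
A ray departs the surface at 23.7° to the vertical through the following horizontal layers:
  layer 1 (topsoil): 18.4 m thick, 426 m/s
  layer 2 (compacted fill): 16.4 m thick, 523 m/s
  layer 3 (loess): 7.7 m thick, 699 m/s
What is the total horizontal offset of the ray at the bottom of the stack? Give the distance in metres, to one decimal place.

24.1 m

p = sin θ₁/V₁ = sin 23.7°/426 = 9.4354e-04 s/m is conserved through the stack.
Layer 1: θ = 23.70°; offset = 18.4·tan 23.70° = 8.077 m.
Layer 2: sin θ = p·523 = 0.4935 → θ = 29.57°; offset = 16.4·tan 29.57° = 9.305 m.
Layer 3: sin θ = p·699 = 0.6595 → θ = 41.26°; offset = 7.7·tan 41.26° = 6.756 m.
Σ offsets = 24.138 m.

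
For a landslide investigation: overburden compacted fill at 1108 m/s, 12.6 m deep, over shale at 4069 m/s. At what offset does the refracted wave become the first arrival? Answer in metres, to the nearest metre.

33 m

θ_c = arcsin(1108/4069) = 15.80°, so cos θ_c = 0.9622 and tᵢ = 2h cos θ_c/V₁ = 0.0219 s.
At crossover x/V₁ = x/V₂ + tᵢ ⇒ x = tᵢ/(1/V₁ − 1/V₂) = 0.02188/(9.0253e-04 − 2.4576e-04) = 33.32 m.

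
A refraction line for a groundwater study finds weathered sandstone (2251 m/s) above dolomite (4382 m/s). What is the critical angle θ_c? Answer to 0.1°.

At critical incidence the refracted ray runs along the interface (θ₂ = 90°), so sin θ_c = V₁/V₂.
θ_c = arcsin(2251/4382) = arcsin 0.5137 = 30.91°.

30.9°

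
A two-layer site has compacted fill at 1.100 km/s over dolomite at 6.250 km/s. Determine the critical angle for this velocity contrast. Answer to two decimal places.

10.14°

Critical incidence: sin θ_c = V₁/V₂ = 1.100/6.250 = 0.1760.
θ_c = arcsin 0.1760 = 10.14°.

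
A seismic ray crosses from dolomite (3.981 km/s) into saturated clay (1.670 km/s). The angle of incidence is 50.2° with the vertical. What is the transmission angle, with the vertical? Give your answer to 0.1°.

18.8°

sin θ₁/V₁ = sin θ₂/V₂ ⇒ sin θ₂ = 1.670·sin 50.2°/3.981 = 1.670·0.7683/3.981 = 0.3223.
θ₂ = sin⁻¹(0.3223) = 18.80° (from vertical).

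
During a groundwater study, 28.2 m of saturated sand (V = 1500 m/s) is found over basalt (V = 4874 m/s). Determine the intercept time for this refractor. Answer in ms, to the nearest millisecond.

θ_c = arcsin(V₁/V₂) = arcsin(1500/4874) = 17.92°; cos θ_c = 0.9515.
tᵢ = 2h·cos θ_c / V₁ = 2·28.2·0.9515 / 1500 = 0.03578 s.

36 ms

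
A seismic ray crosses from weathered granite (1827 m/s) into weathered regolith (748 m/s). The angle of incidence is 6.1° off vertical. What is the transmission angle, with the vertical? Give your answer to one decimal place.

2.5°

sin θ₁/V₁ = sin θ₂/V₂ ⇒ sin θ₂ = 748·sin 6.1°/1827 = 748·0.1063/1827 = 0.0435.
θ₂ = sin⁻¹(0.0435) = 2.49° (from vertical).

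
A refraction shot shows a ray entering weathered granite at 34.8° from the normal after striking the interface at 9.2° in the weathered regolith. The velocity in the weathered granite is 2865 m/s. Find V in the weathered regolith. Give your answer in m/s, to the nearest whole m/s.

sin 9.2° = 0.1599; sin 34.8° = 0.5707.
V₁ = V₂·(sin θ₁/sin θ₂) = 2865·(0.1599/0.5707) = 802.61 m/s.

803 m/s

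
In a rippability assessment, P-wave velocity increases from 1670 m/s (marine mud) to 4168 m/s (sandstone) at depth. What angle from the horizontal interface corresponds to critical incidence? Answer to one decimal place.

66.4°

At critical incidence the refracted ray runs along the interface (θ₂ = 90°), so sin θ_c = V₁/V₂.
θ_c = arcsin(1670/4168) = arcsin 0.4007 = 23.62°.
Measured from the interface: 90° − 23.62° = 66.38°.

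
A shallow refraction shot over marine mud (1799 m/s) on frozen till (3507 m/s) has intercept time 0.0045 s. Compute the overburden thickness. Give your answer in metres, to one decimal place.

θ_c = arcsin(1799/3507) = 30.86°; cos θ_c = 0.8584.
tᵢ = 2h cos θ_c/V₁ ⇒ h = tᵢ·V₁/(2 cos θ_c) = 0.0045·1799/(2·0.8584) = 4.72 m.

4.7 m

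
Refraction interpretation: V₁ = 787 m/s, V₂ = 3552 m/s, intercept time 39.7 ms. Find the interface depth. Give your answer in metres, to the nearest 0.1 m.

h = tᵢ·V₁·V₂ / (2·√(V₂²−V₁²)).
√(V₂²−V₁²) = √(3552² − 787²) = 3463.7 m/s.
h = 0.0397 s × 787 × 3552 / (2 × 3463.7) = 16.02 m.

16.0 m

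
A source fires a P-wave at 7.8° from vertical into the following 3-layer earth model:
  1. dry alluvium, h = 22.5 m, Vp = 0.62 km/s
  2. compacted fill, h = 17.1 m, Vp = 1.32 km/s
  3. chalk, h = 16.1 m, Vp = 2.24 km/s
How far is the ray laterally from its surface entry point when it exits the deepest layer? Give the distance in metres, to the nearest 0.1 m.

p = sin θ₁/V₁ = sin 7.8°/0.62 = 2.1890e-01 s/km is conserved through the stack.
Layer 1: θ = 7.80°; offset = 22.5·tan 7.80° = 3.082 m.
Layer 2: sin θ = p·1.32 = 0.2889 → θ = 16.79°; offset = 17.1·tan 16.79° = 5.161 m.
Layer 3: sin θ = p·2.24 = 0.4903 → θ = 29.36°; offset = 16.1·tan 29.36° = 9.058 m.
Summing the layer offsets gives 17.301 m.

17.3 m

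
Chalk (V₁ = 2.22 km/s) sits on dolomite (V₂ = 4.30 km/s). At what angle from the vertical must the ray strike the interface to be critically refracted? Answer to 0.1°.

31.1°

At critical incidence the refracted ray runs along the interface (θ₂ = 90°), so sin θ_c = V₁/V₂.
θ_c = arcsin(2.22/4.30) = arcsin 0.5163 = 31.08°.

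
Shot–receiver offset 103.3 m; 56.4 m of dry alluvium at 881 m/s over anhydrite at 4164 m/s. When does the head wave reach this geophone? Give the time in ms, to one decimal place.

149.9 ms

t = x/V₂ + 2h·√(V₂²−V₁²)/(V₁V₂).
√(V₂²−V₁²) = √(4164²−881²) = 4069.7 m/s; delay term = 2·56.4·4069.7/(881·4164) = 0.12514 s.
t = 103.3/4164 + 0.12514 = 0.14995 s.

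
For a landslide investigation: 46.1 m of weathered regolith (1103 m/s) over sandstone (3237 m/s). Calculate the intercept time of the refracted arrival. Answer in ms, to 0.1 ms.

78.6 ms

tᵢ = 2h·√(V₂²−V₁²)/(V₁V₂).
√(V₂²−V₁²) = √(3237²−1103²) = 3043.3 m/s.
tᵢ = 2·46.1·3043.3/(1103·3237) = 0.07859 s.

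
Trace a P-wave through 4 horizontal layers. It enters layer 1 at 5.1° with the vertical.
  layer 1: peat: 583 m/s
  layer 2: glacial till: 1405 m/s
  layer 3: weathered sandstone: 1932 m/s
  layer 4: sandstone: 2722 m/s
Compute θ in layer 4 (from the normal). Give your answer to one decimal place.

Ray parameter p = sin 5.1° / 583 = 1.5248e-04 s/m.
sin θ_4 = p·V_4 = 1.5248e-04 × 2722 = 0.4150.
θ_4 = arcsin 0.4150 = 24.52°.

24.5°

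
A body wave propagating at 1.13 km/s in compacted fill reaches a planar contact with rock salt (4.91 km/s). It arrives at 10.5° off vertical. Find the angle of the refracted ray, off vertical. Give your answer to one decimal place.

52.4°

sin θ₁/V₁ = sin θ₂/V₂ ⇒ sin θ₂ = 4.91·sin 10.5°/1.13 = 4.91·0.1822/1.13 = 0.7918.
θ₂ = arcsin 0.7918 = 52.36° from the normal.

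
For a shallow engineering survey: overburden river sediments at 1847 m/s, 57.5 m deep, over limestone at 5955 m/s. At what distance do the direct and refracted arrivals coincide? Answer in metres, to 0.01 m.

x_cross = 2h·√((V₂+V₁)/(V₂−V₁)).
(V₂+V₁)/(V₂−V₁) = (5955+1847)/(5955−1847) = 1.8992; √ = 1.3781.
x_cross = 2·57.5·1.3781 = 158.48 m.

158.48 m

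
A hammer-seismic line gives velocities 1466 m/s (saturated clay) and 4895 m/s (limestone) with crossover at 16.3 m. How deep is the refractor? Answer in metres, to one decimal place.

6.0 m

h = (x_cross/2)·√((V₂−V₁)/(V₂+V₁)).
(V₂−V₁)/(V₂+V₁) = (4895−1466)/(4895+1466) = 0.5391; √ = 0.7342.
h = (16.3/2)·0.7342 = 5.98 m.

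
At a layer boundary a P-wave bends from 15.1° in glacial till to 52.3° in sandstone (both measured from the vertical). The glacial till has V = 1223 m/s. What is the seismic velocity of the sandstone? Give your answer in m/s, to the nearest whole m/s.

sin 15.1° = 0.2605; sin 52.3° = 0.7912.
V₂ = V₁·(sin θ₂/sin θ₁) = 1223·(0.7912/0.2605) = 3714.59 m/s.

3715 m/s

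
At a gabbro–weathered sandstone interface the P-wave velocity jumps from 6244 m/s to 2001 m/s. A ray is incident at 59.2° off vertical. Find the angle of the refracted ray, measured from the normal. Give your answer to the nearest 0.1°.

16.0°

Snell's law: sin θ₂ = (V₂/V₁)·sin θ₁ = (2001/6244)·sin 59.2° = 0.2753.
θ₂ = arcsin 0.2753 = 15.98° from the normal.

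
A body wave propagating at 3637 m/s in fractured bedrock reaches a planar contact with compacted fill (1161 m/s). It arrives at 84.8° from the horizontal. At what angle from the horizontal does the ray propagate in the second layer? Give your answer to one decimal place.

Convert to the normal: θ₁ = 90° − 84.8° = 5.2°.
Snell's law: sin θ₂ = (V₂/V₁)·sin θ₁ = (1161/3637)·sin 5.2° = 0.0289.
θ₂ = sin⁻¹(0.0289) = 1.66° (from vertical).
From the interface: 90° − 1.66° = 88.34°.

88.3°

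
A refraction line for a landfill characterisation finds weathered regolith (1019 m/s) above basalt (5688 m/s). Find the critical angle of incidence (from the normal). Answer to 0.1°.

10.3°

At critical incidence the refracted ray runs along the interface (θ₂ = 90°), so sin θ_c = V₁/V₂.
θ_c = arcsin(1019/5688) = arcsin 0.1791 = 10.32°.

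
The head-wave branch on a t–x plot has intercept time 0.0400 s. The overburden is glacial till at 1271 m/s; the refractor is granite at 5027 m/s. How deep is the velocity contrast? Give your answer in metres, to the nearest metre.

26 m

θ_c = arcsin(1271/5027) = 14.65°; cos θ_c = 0.9675.
tᵢ = 2h cos θ_c/V₁ ⇒ h = tᵢ·V₁/(2 cos θ_c) = 0.04·1271/(2·0.9675) = 26.27 m.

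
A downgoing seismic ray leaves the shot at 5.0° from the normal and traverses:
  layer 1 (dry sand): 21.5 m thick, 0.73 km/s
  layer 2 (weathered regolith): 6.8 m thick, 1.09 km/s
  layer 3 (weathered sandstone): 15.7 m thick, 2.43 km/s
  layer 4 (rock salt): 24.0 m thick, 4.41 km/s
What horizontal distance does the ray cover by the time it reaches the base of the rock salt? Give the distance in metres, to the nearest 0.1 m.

Apply Snell's law at each interface; in layer i the horizontal offset is hᵢ·tan θᵢ.
Layer 1: θ = 5.00°; offset = 21.5·tan 5.00° = 1.881 m.
Layer 2: sin θ = 1.09·sin 5.0°/0.73 = 0.1301, θ = 7.48°; offset = 6.8·tan 7.48° = 0.893 m.
Layer 3: sin θ = 2.43·sin 5.0°/0.73 = 0.2901, θ = 16.87°; offset = 15.7·tan 16.87° = 4.760 m.
Layer 4: sin θ = 4.41·sin 5.0°/0.73 = 0.5265, θ = 31.77°; offset = 24.0·tan 31.77° = 14.863 m.
Total horizontal offset = 22.397 m.

22.4 m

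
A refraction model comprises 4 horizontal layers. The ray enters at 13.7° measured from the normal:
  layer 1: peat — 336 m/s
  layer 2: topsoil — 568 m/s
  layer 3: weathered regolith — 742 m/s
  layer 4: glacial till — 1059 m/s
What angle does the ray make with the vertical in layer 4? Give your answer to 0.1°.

48.3°

Snell's law across each interface conserves sin θ / V, so sin θ_4 = V_4·sin θ₁/V₁.
sin θ_4 = 1059 × sin 13.7° / 336 = 0.7465.
θ_4 = 48.28° from the vertical.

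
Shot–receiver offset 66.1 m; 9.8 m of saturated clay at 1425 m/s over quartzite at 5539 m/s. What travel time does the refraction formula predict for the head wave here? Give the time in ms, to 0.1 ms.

θ_c = arcsin(V₁/V₂) = arcsin(1425/5539) = 14.91°, cos θ_c = 0.9663.
Intercept time tᵢ = 2h cos θ_c / V₁ = 2·9.8·0.9663/1425 = 0.01329 s.
t = x/V₂ + tᵢ = 66.1/5539 + 0.01329 = 0.02522 s.

25.2 ms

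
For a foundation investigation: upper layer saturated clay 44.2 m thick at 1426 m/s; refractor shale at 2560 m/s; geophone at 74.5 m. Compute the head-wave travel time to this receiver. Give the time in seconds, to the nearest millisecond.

0.081 s

θ_c = arcsin(V₁/V₂) = arcsin(1426/2560) = 33.85°, cos θ_c = 0.8305.
Intercept time tᵢ = 2h cos θ_c / V₁ = 2·44.2·0.8305/1426 = 0.05148 s.
t = x/V₂ + tᵢ = 74.5/2560 + 0.05148 = 0.08059 s.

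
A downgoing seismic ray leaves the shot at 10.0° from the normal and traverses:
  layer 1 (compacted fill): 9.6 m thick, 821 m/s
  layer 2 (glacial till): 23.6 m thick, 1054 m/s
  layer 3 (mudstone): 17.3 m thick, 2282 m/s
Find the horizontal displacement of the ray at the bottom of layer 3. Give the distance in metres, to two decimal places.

16.62 m

Apply Snell's law at each interface; in layer i the horizontal offset is hᵢ·tan θᵢ.
Layer 1: θ = 10.00°; offset = 9.6·tan 10.00° = 1.6927 m.
Layer 2: sin θ = 1054·sin 10.0°/821 = 0.2229, θ = 12.88°; offset = 23.6·tan 12.88° = 5.3970 m.
Layer 3: sin θ = 2282·sin 10.0°/821 = 0.4827, θ = 28.86°; offset = 17.3·tan 28.86° = 9.5341 m.
Summing the layer offsets gives 16.6238 m.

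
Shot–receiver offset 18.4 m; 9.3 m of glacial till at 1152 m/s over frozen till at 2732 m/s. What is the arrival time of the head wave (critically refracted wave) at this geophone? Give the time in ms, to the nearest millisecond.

21 ms

θ_c = arcsin(V₁/V₂) = arcsin(1152/2732) = 24.94°, cos θ_c = 0.9067.
Intercept time tᵢ = 2h cos θ_c / V₁ = 2·9.3·0.9067/1152 = 0.01464 s.
t = x/V₂ + tᵢ = 18.4/2732 + 0.01464 = 0.02138 s.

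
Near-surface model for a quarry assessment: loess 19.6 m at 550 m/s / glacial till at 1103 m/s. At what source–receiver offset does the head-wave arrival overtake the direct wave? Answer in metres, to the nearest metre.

θ_c = arcsin(550/1103) = 29.91°, so cos θ_c = 0.8668 and tᵢ = 2h cos θ_c/V₁ = 0.0618 s.
At crossover x/V₁ = x/V₂ + tᵢ ⇒ x = tᵢ/(1/V₁ − 1/V₂) = 0.06178/(1.8182e-03 − 9.0662e-04) = 67.77 m.

68 m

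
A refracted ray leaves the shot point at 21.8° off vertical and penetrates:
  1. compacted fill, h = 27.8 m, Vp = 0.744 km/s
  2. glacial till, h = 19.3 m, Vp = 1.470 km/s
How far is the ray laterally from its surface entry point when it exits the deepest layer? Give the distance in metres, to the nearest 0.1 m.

32.0 m

Apply Snell's law at each interface; in layer i the horizontal offset is hᵢ·tan θᵢ.
Layer 1: θ = 21.80°; offset = 27.8·tan 21.80° = 11.119 m.
Layer 2: sin θ = 1.470·sin 21.8°/0.744 = 0.7338, θ = 47.20°; offset = 19.3·tan 47.20° = 20.843 m.
Total horizontal offset = 31.963 m.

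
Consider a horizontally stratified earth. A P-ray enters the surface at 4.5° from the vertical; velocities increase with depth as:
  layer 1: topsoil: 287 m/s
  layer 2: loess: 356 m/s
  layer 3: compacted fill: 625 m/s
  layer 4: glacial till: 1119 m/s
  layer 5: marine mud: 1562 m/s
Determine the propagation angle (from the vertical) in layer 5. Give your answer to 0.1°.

Snell's law across each interface conserves sin θ / V, so sin θ_5 = V_5·sin θ₁/V₁.
sin θ_5 = 1562 × sin 4.5° / 287 = 0.4270.
θ_5 = 25.28° from the vertical.

25.3°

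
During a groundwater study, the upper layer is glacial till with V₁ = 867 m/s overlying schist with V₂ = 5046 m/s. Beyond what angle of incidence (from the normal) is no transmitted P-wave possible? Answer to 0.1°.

9.9°

At critical incidence the refracted ray runs along the interface (θ₂ = 90°), so sin θ_c = V₁/V₂.
θ_c = arcsin(867/5046) = arcsin 0.1718 = 9.89°.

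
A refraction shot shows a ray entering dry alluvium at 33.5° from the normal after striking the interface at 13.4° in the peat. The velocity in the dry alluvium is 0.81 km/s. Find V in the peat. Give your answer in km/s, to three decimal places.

sin 13.4° = 0.2317; sin 33.5° = 0.5519.
V₁ = V₂·(sin θ₁/sin θ₂) = 0.81·(0.2317/0.5519) = 0.340 km/s.

0.340 km/s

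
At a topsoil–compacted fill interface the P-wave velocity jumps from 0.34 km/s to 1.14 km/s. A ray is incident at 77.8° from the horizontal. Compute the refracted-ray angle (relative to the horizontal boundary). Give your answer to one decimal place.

44.9°

Convert to the normal: θ₁ = 90° − 77.8° = 12.2°.
sin θ₁/V₁ = sin θ₂/V₂ ⇒ sin θ₂ = 1.14·sin 12.2°/0.34 = 1.14·0.2113/0.34 = 0.7086.
θ₂ = arcsin 0.7086 = 45.12° from the normal.
From the interface: 90° − 45.12° = 44.88°.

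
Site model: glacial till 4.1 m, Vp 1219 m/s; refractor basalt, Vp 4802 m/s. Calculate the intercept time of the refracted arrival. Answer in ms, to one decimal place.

6.5 ms

θ_c = arcsin(V₁/V₂) = arcsin(1219/4802) = 14.71°; cos θ_c = 0.9672.
tᵢ = 2h·cos θ_c / V₁ = 2·4.1·0.9672 / 1219 = 0.00651 s.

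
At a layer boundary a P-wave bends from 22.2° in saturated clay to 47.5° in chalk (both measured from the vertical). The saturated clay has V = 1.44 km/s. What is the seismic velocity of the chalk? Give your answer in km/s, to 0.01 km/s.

Snell's law: sin 22.2°/V₁ = sin 47.5°/V₂.
V₂ = V₁·sin 47.5°/sin 22.2° = 1.44 × 1.9513 = 2.81 km/s.

2.81 km/s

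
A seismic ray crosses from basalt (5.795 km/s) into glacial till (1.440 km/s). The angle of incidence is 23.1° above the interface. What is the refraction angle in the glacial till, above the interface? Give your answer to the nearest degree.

Angle from the normal: 90° − 23.1° = 66.9°.
sin θ₁/V₁ = sin θ₂/V₂ ⇒ sin θ₂ = 1.440·sin 66.9°/5.795 = 1.440·0.9198/5.795 = 0.2286.
θ₂ = arcsin 0.2286 = 13.21° from the normal.
From the interface: 90° − 13.21° = 76.79°.

77°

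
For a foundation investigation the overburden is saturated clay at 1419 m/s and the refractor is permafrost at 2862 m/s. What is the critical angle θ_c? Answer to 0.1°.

29.7°

Critical incidence: sin θ_c = V₁/V₂ = 1419/2862 = 0.4958.
θ_c = arcsin 0.4958 = 29.72°.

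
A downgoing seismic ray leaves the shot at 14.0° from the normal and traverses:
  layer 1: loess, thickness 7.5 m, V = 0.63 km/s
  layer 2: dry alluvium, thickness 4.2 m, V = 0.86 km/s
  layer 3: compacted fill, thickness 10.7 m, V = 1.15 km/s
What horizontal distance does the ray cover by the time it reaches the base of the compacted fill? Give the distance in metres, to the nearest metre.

9 m

Apply Snell's law at each interface; in layer i the horizontal offset is hᵢ·tan θᵢ.
Layer 1: θ = 14.00°; offset = 7.5·tan 14.00° = 1.870 m.
Layer 2: sin θ = 0.86·sin 14.0°/0.63 = 0.3302, θ = 19.28°; offset = 4.2·tan 19.28° = 1.469 m.
Layer 3: sin θ = 1.15·sin 14.0°/0.63 = 0.4416, θ = 26.21°; offset = 10.7·tan 26.21° = 5.266 m.
Total horizontal offset = 8.606 m.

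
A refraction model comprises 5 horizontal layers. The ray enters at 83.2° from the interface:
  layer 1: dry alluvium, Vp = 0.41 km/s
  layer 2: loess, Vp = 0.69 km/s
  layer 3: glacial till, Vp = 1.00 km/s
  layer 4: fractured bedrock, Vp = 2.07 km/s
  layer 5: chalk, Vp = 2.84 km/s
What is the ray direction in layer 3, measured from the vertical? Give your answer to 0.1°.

16.8°

From the normal: θ₁ = 90° − 83.2° = 6.8°.
Ray parameter p = sin 6.8° / 0.41 = 2.8879e-01 s/km.
sin θ_3 = p·V_3 = 2.8879e-01 × 1.00 = 0.2888.
θ_3 = arcsin 0.2888 = 16.79°.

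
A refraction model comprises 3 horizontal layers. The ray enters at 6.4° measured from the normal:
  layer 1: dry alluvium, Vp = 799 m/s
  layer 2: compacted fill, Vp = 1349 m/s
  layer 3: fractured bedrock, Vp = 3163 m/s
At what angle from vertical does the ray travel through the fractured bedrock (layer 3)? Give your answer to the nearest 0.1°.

Ray parameter p = sin 6.4° / 799 = 1.3951e-04 s/m.
sin θ_3 = p·V_3 = 1.3951e-04 × 3163 = 0.4413.
θ_3 = 26.19° from the vertical.

26.2°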